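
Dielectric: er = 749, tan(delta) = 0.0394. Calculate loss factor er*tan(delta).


Loss = 749 * 0.0394 = 29.511

29.511


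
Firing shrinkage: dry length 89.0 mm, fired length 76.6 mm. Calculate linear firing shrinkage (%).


FS = (89.0 - 76.6) / 89.0 * 100 = 13.93%

13.93


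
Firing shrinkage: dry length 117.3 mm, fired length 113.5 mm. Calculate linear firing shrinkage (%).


FS = (117.3 - 113.5) / 117.3 * 100 = 3.24%

3.24


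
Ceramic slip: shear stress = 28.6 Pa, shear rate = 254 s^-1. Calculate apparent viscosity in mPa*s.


eta = tau/gamma * 1000 = 28.6/254 * 1000 = 112.6 mPa*s

112.6


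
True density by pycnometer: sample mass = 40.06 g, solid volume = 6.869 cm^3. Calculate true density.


TD = 40.06 / 6.869 = 5.832 g/cm^3

5.832


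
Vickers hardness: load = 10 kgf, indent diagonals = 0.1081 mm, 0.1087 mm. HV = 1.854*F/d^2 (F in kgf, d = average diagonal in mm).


d_avg = (0.1081+0.1087)/2 = 0.1084 mm
HV = 1.854*10/0.1084^2 = 1578

1578


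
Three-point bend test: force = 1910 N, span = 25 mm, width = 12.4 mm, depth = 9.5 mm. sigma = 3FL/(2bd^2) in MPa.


sigma = 3*1910*25/(2*12.4*9.5^2) = 64.0 MPa

64.0


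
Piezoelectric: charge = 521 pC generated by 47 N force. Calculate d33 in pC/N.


d33 = 521 / 47 = 11.1 pC/N

11.1


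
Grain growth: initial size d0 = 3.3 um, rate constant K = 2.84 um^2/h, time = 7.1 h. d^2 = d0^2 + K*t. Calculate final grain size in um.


d^2 = 3.3^2 + 2.84*7.1 = 31.054
d = sqrt(31.054) = 5.57 um

5.57


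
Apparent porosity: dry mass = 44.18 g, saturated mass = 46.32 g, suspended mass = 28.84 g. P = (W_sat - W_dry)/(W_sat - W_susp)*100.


P = (46.32 - 44.18) / (46.32 - 28.84) * 100 = 2.14 / 17.48 * 100 = 12.2%

12.2


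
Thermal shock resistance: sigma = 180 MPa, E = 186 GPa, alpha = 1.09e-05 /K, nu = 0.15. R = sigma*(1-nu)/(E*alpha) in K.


R = 180*(1-0.15)/(186*1000*1.09e-05) = 75 K

75


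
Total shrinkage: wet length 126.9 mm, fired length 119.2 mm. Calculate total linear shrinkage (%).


TS = (126.9 - 119.2) / 126.9 * 100 = 6.07%

6.07


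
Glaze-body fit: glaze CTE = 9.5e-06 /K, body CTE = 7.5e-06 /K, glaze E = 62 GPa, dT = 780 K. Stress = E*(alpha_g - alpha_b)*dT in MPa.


Stress = 62*1000*(9.5e-06 - 7.5e-06)*780 = 96.7 MPa

96.7


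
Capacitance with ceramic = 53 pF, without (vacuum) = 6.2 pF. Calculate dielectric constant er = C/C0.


er = 53 / 6.2 = 8.55

8.55


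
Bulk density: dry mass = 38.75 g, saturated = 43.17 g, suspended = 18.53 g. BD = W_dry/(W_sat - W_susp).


BD = 38.75 / (43.17 - 18.53) = 38.75 / 24.64 = 1.573 g/cm^3

1.573


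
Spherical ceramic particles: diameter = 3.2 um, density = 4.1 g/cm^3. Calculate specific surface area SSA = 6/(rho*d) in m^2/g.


SSA = 6 / (4.1 * 3.2) = 0.457 m^2/g

0.457


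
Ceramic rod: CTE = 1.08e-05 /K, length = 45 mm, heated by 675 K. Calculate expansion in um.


dL = 1.08e-05 * 45 * 675 * 1000 = 328.05 um

328.05


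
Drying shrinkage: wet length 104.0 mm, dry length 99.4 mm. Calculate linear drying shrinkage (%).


DS = (104.0 - 99.4) / 104.0 * 100 = 4.42%

4.42


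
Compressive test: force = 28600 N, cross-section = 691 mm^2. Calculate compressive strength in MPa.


CS = 28600 / 691 = 41.4 MPa

41.4


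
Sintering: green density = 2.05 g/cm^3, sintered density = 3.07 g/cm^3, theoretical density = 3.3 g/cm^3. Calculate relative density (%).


Relative = 3.07 / 3.3 * 100 = 93.0%

93.0


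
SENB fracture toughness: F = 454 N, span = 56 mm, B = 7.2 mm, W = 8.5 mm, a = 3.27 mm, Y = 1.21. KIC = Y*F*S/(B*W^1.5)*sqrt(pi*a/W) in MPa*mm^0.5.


KIC = 1.21*454*56/(7.2*8.5^1.5)*sqrt(pi*3.27/8.5) = 189.54

189.54


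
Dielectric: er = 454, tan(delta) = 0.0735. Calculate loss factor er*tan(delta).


Loss = 454 * 0.0735 = 33.369

33.369


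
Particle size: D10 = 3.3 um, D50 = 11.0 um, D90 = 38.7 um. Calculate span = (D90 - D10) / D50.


Span = (38.7 - 3.3) / 11.0 = 35.4 / 11.0 = 3.218

3.218


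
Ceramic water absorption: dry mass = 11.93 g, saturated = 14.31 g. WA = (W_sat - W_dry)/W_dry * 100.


WA = (14.31 - 11.93) / 11.93 * 100 = 19.95%

19.95


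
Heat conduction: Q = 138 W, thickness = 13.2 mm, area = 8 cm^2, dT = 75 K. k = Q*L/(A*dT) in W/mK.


k = 138*13.2/1000/(8/10000*75) = 30.36 W/mK

30.36


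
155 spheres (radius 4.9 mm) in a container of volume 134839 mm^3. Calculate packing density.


V_sphere = 4/3*pi*4.9^3 = 492.807 mm^3
Total V = 155*492.807 = 76385.085 mm^3
PD = 76385.085 / 134839 = 0.566

0.566


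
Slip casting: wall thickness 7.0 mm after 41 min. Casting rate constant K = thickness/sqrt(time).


K = 7.0 / sqrt(41) = 7.0 / 6.4031 = 1.093 mm/min^0.5

1.093


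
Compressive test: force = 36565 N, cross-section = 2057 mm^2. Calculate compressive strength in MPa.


CS = 36565 / 2057 = 17.8 MPa

17.8


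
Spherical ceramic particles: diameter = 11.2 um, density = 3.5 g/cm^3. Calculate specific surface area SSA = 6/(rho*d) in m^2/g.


SSA = 6 / (3.5 * 11.2) = 0.153 m^2/g

0.153


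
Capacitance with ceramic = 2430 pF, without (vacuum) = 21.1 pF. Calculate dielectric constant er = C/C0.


er = 2430 / 21.1 = 115.17

115.17


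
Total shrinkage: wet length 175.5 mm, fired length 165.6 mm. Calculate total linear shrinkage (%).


TS = (175.5 - 165.6) / 175.5 * 100 = 5.64%

5.64


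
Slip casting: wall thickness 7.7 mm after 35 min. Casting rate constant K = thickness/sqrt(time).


K = 7.7 / sqrt(35) = 7.7 / 5.9161 = 1.302 mm/min^0.5

1.302


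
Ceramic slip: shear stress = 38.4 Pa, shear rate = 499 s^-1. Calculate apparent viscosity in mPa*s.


eta = tau/gamma * 1000 = 38.4/499 * 1000 = 77.0 mPa*s

77.0


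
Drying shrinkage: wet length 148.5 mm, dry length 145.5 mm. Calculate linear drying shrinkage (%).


DS = (148.5 - 145.5) / 148.5 * 100 = 2.02%

2.02


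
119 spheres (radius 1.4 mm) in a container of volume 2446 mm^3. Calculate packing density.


V_sphere = 4/3*pi*1.4^3 = 11.494 mm^3
Total V = 119*11.494 = 1367.786 mm^3
PD = 1367.786 / 2446 = 0.559

0.559


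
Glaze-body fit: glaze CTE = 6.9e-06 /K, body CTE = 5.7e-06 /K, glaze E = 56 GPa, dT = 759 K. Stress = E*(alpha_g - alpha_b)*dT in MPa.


Stress = 56*1000*(6.9e-06 - 5.7e-06)*759 = 51.0 MPa

51.0


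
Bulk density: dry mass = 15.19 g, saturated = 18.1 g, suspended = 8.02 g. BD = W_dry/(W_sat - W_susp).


BD = 15.19 / (18.1 - 8.02) = 15.19 / 10.08 = 1.507 g/cm^3

1.507


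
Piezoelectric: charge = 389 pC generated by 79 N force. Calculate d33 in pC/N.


d33 = 389 / 79 = 4.9 pC/N

4.9


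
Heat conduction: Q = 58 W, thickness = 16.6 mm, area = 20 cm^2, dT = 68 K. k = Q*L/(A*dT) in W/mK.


k = 58*16.6/1000/(20/10000*68) = 7.08 W/mK

7.08


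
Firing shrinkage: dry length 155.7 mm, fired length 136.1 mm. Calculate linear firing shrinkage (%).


FS = (155.7 - 136.1) / 155.7 * 100 = 12.59%

12.59


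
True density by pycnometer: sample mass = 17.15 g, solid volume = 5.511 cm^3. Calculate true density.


TD = 17.15 / 5.511 = 3.112 g/cm^3

3.112


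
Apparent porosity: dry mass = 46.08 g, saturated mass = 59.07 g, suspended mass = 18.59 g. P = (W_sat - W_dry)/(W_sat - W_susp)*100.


P = (59.07 - 46.08) / (59.07 - 18.59) * 100 = 12.99 / 40.48 * 100 = 32.1%

32.1


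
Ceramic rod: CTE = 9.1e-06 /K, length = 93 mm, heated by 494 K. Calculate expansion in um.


dL = 9.1e-06 * 93 * 494 * 1000 = 418.072 um

418.072


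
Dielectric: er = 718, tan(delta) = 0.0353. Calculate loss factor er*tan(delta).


Loss = 718 * 0.0353 = 25.345

25.345


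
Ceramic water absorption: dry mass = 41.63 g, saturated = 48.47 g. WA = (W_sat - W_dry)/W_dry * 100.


WA = (48.47 - 41.63) / 41.63 * 100 = 16.43%

16.43


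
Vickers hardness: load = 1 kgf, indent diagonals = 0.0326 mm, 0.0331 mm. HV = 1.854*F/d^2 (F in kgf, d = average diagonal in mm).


d_avg = (0.0326+0.0331)/2 = 0.03285 mm
HV = 1.854*1/0.03285^2 = 1718

1718


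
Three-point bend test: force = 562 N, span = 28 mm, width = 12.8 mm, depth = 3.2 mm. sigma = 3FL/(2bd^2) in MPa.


sigma = 3*562*28/(2*12.8*3.2^2) = 180.1 MPa

180.1


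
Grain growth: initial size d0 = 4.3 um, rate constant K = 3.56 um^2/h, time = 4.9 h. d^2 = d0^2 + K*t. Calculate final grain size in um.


d^2 = 4.3^2 + 3.56*4.9 = 35.934
d = sqrt(35.934) = 5.99 um

5.99


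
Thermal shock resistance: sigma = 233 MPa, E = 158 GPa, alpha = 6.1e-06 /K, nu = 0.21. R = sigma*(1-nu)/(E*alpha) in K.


R = 233*(1-0.21)/(158*1000*6.1e-06) = 191 K

191


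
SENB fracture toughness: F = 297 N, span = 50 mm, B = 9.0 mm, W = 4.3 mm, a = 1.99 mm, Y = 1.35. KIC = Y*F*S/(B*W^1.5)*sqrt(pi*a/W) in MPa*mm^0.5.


KIC = 1.35*297*50/(9.0*4.3^1.5)*sqrt(pi*1.99/4.3) = 301.22

301.22


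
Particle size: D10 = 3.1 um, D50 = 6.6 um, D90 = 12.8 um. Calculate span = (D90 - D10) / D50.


Span = (12.8 - 3.1) / 6.6 = 9.7 / 6.6 = 1.47

1.47


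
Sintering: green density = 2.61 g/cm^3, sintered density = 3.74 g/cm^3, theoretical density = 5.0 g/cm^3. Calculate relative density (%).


Relative = 3.74 / 5.0 * 100 = 74.8%

74.8


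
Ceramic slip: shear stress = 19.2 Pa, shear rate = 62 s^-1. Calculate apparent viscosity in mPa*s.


eta = tau/gamma * 1000 = 19.2/62 * 1000 = 309.7 mPa*s

309.7


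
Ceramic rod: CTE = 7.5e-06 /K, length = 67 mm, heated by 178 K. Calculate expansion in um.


dL = 7.5e-06 * 67 * 178 * 1000 = 89.445 um

89.445


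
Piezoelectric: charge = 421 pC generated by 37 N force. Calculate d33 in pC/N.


d33 = 421 / 37 = 11.4 pC/N

11.4


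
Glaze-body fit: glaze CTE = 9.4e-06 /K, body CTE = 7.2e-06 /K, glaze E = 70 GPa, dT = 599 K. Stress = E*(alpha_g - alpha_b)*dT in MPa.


Stress = 70*1000*(9.4e-06 - 7.2e-06)*599 = 92.2 MPa

92.2


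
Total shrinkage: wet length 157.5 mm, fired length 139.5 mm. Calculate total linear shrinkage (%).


TS = (157.5 - 139.5) / 157.5 * 100 = 11.43%

11.43


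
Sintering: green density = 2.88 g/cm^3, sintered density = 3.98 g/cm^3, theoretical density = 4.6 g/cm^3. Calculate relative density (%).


Relative = 3.98 / 4.6 * 100 = 86.5%

86.5


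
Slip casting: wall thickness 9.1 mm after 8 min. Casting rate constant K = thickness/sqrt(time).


K = 9.1 / sqrt(8) = 9.1 / 2.8284 = 3.217 mm/min^0.5

3.217


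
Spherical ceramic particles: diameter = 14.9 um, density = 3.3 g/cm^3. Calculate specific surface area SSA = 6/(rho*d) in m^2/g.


SSA = 6 / (3.3 * 14.9) = 0.122 m^2/g

0.122


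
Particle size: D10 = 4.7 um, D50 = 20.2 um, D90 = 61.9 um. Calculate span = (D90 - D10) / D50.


Span = (61.9 - 4.7) / 20.2 = 57.2 / 20.2 = 2.832

2.832


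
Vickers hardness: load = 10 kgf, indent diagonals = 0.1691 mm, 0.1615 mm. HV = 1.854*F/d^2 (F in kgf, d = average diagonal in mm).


d_avg = (0.1691+0.1615)/2 = 0.1653 mm
HV = 1.854*10/0.1653^2 = 679

679


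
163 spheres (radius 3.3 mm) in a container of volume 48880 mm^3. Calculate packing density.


V_sphere = 4/3*pi*3.3^3 = 150.5326 mm^3
Total V = 163*150.5326 = 24536.8138 mm^3
PD = 24536.8138 / 48880 = 0.502

0.502


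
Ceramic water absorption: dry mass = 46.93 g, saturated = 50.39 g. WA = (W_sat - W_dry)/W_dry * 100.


WA = (50.39 - 46.93) / 46.93 * 100 = 7.37%

7.37


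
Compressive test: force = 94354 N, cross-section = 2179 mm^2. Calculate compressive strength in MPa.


CS = 94354 / 2179 = 43.3 MPa

43.3


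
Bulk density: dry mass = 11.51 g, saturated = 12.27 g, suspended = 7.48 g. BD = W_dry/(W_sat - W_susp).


BD = 11.51 / (12.27 - 7.48) = 11.51 / 4.79 = 2.403 g/cm^3

2.403


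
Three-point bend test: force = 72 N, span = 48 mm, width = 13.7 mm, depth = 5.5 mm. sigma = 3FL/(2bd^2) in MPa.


sigma = 3*72*48/(2*13.7*5.5^2) = 12.5 MPa

12.5


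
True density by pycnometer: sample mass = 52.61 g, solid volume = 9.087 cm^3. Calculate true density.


TD = 52.61 / 9.087 = 5.79 g/cm^3

5.79


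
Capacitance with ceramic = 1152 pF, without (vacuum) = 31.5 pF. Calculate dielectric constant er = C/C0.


er = 1152 / 31.5 = 36.57

36.57


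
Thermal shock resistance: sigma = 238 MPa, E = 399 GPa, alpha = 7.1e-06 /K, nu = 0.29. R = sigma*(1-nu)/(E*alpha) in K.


R = 238*(1-0.29)/(399*1000*7.1e-06) = 60 K

60


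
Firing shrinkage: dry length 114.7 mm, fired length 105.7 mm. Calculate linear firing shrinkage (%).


FS = (114.7 - 105.7) / 114.7 * 100 = 7.85%

7.85


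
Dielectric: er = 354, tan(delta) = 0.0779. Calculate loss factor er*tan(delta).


Loss = 354 * 0.0779 = 27.577

27.577


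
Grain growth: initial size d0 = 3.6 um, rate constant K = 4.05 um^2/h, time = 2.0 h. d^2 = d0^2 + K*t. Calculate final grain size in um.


d^2 = 3.6^2 + 4.05*2.0 = 21.06
d = sqrt(21.06) = 4.59 um

4.59


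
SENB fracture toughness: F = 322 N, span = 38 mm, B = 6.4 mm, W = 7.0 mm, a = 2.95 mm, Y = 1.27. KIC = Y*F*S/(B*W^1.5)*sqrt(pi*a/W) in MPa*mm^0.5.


KIC = 1.27*322*38/(6.4*7.0^1.5)*sqrt(pi*2.95/7.0) = 150.85

150.85


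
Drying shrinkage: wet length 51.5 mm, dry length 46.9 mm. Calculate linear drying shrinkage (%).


DS = (51.5 - 46.9) / 51.5 * 100 = 8.93%

8.93


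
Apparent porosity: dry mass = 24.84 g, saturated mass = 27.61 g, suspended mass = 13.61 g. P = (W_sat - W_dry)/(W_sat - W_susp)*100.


P = (27.61 - 24.84) / (27.61 - 13.61) * 100 = 2.77 / 14.0 * 100 = 19.8%

19.8


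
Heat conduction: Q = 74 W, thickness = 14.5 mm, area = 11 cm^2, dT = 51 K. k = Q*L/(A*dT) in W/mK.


k = 74*14.5/1000/(11/10000*51) = 19.13 W/mK

19.13


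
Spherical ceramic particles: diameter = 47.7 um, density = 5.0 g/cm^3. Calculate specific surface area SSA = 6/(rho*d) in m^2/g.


SSA = 6 / (5.0 * 47.7) = 0.025 m^2/g

0.025


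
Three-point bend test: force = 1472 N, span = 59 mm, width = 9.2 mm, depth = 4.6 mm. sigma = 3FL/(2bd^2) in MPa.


sigma = 3*1472*59/(2*9.2*4.6^2) = 669.2 MPa

669.2


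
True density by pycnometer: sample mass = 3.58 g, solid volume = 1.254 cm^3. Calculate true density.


TD = 3.58 / 1.254 = 2.855 g/cm^3

2.855


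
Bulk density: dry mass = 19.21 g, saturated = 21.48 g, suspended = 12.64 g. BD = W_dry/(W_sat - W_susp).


BD = 19.21 / (21.48 - 12.64) = 19.21 / 8.84 = 2.173 g/cm^3

2.173


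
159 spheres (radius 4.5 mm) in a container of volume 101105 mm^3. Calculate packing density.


V_sphere = 4/3*pi*4.5^3 = 381.7035 mm^3
Total V = 159*381.7035 = 60690.8565 mm^3
PD = 60690.8565 / 101105 = 0.6

0.6


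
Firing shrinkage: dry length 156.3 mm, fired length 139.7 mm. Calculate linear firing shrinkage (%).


FS = (156.3 - 139.7) / 156.3 * 100 = 10.62%

10.62


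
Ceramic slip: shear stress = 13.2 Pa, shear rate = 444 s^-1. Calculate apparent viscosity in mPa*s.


eta = tau/gamma * 1000 = 13.2/444 * 1000 = 29.7 mPa*s

29.7


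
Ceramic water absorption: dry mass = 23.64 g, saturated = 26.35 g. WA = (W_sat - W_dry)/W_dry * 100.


WA = (26.35 - 23.64) / 23.64 * 100 = 11.46%

11.46


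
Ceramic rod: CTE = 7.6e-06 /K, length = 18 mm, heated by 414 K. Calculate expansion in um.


dL = 7.6e-06 * 18 * 414 * 1000 = 56.635 um

56.635


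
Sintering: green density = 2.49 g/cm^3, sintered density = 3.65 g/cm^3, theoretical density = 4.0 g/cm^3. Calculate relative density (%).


Relative = 3.65 / 4.0 * 100 = 91.3%

91.3


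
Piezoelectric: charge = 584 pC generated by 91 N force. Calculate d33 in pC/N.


d33 = 584 / 91 = 6.4 pC/N

6.4


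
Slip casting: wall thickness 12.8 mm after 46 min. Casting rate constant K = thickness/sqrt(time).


K = 12.8 / sqrt(46) = 12.8 / 6.7823 = 1.887 mm/min^0.5

1.887


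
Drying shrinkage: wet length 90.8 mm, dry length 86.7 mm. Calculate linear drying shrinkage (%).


DS = (90.8 - 86.7) / 90.8 * 100 = 4.52%

4.52


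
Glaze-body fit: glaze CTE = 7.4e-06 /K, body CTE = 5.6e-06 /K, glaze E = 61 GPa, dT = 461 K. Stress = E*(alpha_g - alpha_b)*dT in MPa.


Stress = 61*1000*(7.4e-06 - 5.6e-06)*461 = 50.6 MPa

50.6


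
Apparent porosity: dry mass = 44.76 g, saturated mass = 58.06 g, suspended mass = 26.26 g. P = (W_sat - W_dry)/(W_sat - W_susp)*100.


P = (58.06 - 44.76) / (58.06 - 26.26) * 100 = 13.3 / 31.8 * 100 = 41.8%

41.8


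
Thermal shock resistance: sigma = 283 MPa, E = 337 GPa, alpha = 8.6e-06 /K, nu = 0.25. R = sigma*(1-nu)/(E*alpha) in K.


R = 283*(1-0.25)/(337*1000*8.6e-06) = 73 K

73


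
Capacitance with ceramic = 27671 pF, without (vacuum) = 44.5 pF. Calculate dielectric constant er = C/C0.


er = 27671 / 44.5 = 621.82

621.82


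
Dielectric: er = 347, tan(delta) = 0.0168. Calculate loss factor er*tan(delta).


Loss = 347 * 0.0168 = 5.83

5.83


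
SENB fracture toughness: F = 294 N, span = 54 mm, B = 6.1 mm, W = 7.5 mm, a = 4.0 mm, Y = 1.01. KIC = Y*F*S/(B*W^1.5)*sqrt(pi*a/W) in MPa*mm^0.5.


KIC = 1.01*294*54/(6.1*7.5^1.5)*sqrt(pi*4.0/7.5) = 165.66

165.66


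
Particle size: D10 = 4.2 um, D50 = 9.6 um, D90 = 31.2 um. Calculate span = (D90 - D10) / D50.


Span = (31.2 - 4.2) / 9.6 = 27.0 / 9.6 = 2.813

2.813


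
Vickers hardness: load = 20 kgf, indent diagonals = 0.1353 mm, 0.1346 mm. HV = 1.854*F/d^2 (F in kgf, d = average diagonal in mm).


d_avg = (0.1353+0.1346)/2 = 0.13495 mm
HV = 1.854*20/0.13495^2 = 2036

2036


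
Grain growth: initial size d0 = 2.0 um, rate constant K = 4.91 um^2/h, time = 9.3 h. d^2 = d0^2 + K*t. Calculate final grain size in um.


d^2 = 2.0^2 + 4.91*9.3 = 49.663
d = sqrt(49.663) = 7.05 um

7.05


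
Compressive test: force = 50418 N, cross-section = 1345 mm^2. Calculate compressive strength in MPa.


CS = 50418 / 1345 = 37.5 MPa

37.5


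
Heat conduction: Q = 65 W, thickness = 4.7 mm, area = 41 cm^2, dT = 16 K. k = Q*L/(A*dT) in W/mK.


k = 65*4.7/1000/(41/10000*16) = 4.66 W/mK

4.66


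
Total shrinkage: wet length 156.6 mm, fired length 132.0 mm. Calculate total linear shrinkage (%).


TS = (156.6 - 132.0) / 156.6 * 100 = 15.71%

15.71


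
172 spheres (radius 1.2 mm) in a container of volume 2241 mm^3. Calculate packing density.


V_sphere = 4/3*pi*1.2^3 = 7.2382 mm^3
Total V = 172*7.2382 = 1244.9704 mm^3
PD = 1244.9704 / 2241 = 0.556

0.556


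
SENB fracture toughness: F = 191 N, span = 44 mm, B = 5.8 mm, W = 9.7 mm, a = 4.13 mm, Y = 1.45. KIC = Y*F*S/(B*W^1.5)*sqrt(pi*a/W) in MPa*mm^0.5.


KIC = 1.45*191*44/(5.8*9.7^1.5)*sqrt(pi*4.13/9.7) = 80.43

80.43


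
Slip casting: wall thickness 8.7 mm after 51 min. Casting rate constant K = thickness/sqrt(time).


K = 8.7 / sqrt(51) = 8.7 / 7.1414 = 1.218 mm/min^0.5

1.218


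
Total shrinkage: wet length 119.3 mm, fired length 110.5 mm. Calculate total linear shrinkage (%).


TS = (119.3 - 110.5) / 119.3 * 100 = 7.38%

7.38


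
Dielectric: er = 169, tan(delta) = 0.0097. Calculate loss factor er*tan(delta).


Loss = 169 * 0.0097 = 1.639

1.639


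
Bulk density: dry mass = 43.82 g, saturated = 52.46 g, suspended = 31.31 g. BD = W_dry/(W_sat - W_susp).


BD = 43.82 / (52.46 - 31.31) = 43.82 / 21.15 = 2.072 g/cm^3

2.072


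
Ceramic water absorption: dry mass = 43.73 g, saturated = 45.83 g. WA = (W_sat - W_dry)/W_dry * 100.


WA = (45.83 - 43.73) / 43.73 * 100 = 4.8%

4.8


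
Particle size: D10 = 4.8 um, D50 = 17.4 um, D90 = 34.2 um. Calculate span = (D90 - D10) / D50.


Span = (34.2 - 4.8) / 17.4 = 29.4 / 17.4 = 1.69

1.69


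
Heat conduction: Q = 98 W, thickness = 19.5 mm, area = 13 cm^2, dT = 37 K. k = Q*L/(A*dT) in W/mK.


k = 98*19.5/1000/(13/10000*37) = 39.73 W/mK

39.73


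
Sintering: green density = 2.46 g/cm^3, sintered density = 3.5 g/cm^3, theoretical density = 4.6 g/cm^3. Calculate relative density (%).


Relative = 3.5 / 4.6 * 100 = 76.1%

76.1


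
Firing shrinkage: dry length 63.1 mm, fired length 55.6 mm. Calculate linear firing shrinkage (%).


FS = (63.1 - 55.6) / 63.1 * 100 = 11.89%

11.89


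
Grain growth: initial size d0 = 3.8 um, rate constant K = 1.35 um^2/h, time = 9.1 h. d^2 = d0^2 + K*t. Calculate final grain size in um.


d^2 = 3.8^2 + 1.35*9.1 = 26.725
d = sqrt(26.725) = 5.17 um

5.17


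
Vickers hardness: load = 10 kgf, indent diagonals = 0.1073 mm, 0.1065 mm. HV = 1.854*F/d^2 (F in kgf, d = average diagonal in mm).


d_avg = (0.1073+0.1065)/2 = 0.1069 mm
HV = 1.854*10/0.1069^2 = 1622

1622


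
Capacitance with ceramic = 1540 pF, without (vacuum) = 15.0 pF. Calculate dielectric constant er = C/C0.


er = 1540 / 15.0 = 102.67

102.67


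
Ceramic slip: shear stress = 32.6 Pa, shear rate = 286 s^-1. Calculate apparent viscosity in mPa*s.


eta = tau/gamma * 1000 = 32.6/286 * 1000 = 114.0 mPa*s

114.0


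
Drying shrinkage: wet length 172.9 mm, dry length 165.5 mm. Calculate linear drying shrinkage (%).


DS = (172.9 - 165.5) / 172.9 * 100 = 4.28%

4.28


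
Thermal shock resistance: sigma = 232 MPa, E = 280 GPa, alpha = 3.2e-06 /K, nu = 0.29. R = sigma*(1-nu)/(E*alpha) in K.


R = 232*(1-0.29)/(280*1000*3.2e-06) = 184 K

184


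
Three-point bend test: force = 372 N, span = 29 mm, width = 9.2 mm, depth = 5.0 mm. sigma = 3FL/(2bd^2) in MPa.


sigma = 3*372*29/(2*9.2*5.0^2) = 70.4 MPa

70.4


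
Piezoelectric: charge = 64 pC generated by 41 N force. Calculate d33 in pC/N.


d33 = 64 / 41 = 1.6 pC/N

1.6


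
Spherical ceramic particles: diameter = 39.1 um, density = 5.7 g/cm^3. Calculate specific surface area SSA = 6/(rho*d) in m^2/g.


SSA = 6 / (5.7 * 39.1) = 0.027 m^2/g

0.027


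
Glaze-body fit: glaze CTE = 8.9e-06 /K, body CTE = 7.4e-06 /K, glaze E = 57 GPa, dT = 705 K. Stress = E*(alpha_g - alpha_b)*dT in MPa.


Stress = 57*1000*(8.9e-06 - 7.4e-06)*705 = 60.3 MPa

60.3


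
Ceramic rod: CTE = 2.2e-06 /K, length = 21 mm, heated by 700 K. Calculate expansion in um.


dL = 2.2e-06 * 21 * 700 * 1000 = 32.34 um

32.34


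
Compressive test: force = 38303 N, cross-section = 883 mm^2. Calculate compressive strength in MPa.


CS = 38303 / 883 = 43.4 MPa

43.4


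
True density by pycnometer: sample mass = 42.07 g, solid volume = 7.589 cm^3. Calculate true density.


TD = 42.07 / 7.589 = 5.544 g/cm^3

5.544


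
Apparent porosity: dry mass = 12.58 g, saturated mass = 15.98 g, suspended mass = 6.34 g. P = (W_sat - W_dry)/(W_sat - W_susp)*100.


P = (15.98 - 12.58) / (15.98 - 6.34) * 100 = 3.4 / 9.64 * 100 = 35.3%

35.3


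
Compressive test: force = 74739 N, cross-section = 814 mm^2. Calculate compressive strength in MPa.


CS = 74739 / 814 = 91.8 MPa

91.8


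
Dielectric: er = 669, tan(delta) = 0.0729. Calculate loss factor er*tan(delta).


Loss = 669 * 0.0729 = 48.77

48.77


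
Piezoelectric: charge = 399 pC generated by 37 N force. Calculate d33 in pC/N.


d33 = 399 / 37 = 10.8 pC/N

10.8


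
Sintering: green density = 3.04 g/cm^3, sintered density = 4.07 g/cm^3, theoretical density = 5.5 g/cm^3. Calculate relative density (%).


Relative = 4.07 / 5.5 * 100 = 74.0%

74.0


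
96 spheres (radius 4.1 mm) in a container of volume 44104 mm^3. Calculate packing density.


V_sphere = 4/3*pi*4.1^3 = 288.6956 mm^3
Total V = 96*288.6956 = 27714.7776 mm^3
PD = 27714.7776 / 44104 = 0.628

0.628


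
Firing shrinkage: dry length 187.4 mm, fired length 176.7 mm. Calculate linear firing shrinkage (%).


FS = (187.4 - 176.7) / 187.4 * 100 = 5.71%

5.71


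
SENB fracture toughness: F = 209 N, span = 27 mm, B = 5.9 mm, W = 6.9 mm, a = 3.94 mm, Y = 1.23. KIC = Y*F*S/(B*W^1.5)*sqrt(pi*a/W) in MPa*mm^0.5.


KIC = 1.23*209*27/(5.9*6.9^1.5)*sqrt(pi*3.94/6.9) = 86.93

86.93


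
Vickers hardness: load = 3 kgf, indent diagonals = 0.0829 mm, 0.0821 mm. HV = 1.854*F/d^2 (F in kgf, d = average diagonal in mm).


d_avg = (0.0829+0.0821)/2 = 0.0825 mm
HV = 1.854*3/0.0825^2 = 817

817


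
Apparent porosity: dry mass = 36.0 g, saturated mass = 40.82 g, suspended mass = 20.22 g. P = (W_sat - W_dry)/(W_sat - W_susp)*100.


P = (40.82 - 36.0) / (40.82 - 20.22) * 100 = 4.82 / 20.6 * 100 = 23.4%

23.4


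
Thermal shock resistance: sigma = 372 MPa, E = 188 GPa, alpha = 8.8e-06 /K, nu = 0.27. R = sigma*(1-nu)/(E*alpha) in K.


R = 372*(1-0.27)/(188*1000*8.8e-06) = 164 K

164


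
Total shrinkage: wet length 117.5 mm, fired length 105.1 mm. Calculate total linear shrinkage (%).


TS = (117.5 - 105.1) / 117.5 * 100 = 10.55%

10.55


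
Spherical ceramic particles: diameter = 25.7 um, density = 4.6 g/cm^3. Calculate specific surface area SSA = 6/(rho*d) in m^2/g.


SSA = 6 / (4.6 * 25.7) = 0.051 m^2/g

0.051


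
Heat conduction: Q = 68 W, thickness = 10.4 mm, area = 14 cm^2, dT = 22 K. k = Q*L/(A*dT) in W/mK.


k = 68*10.4/1000/(14/10000*22) = 22.96 W/mK

22.96


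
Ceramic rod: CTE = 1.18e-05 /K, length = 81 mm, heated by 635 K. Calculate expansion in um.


dL = 1.18e-05 * 81 * 635 * 1000 = 606.933 um

606.933


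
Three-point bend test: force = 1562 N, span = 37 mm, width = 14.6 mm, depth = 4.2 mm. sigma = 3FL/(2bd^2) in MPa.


sigma = 3*1562*37/(2*14.6*4.2^2) = 336.6 MPa

336.6


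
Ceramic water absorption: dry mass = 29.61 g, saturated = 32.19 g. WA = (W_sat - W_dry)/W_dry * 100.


WA = (32.19 - 29.61) / 29.61 * 100 = 8.71%

8.71


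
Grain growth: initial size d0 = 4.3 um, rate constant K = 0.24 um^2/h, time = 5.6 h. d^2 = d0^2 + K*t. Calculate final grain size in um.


d^2 = 4.3^2 + 0.24*5.6 = 19.834
d = sqrt(19.834) = 4.45 um

4.45


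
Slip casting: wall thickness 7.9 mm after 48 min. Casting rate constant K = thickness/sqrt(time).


K = 7.9 / sqrt(48) = 7.9 / 6.9282 = 1.14 mm/min^0.5

1.14


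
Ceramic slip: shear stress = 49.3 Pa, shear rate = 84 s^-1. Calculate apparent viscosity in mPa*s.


eta = tau/gamma * 1000 = 49.3/84 * 1000 = 586.9 mPa*s

586.9


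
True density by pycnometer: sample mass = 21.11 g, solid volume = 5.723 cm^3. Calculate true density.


TD = 21.11 / 5.723 = 3.689 g/cm^3

3.689


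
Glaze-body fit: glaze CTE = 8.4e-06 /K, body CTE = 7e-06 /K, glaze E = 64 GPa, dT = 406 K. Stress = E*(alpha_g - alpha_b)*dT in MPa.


Stress = 64*1000*(8.4e-06 - 7e-06)*406 = 36.4 MPa

36.4


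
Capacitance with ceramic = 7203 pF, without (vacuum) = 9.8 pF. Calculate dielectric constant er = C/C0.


er = 7203 / 9.8 = 735.0

735.0


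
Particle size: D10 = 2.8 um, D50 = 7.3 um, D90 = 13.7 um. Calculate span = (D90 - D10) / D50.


Span = (13.7 - 2.8) / 7.3 = 10.9 / 7.3 = 1.493

1.493


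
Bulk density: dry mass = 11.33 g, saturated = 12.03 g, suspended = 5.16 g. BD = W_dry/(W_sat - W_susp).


BD = 11.33 / (12.03 - 5.16) = 11.33 / 6.87 = 1.649 g/cm^3

1.649


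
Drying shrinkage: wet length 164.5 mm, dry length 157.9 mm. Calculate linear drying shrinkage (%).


DS = (164.5 - 157.9) / 164.5 * 100 = 4.01%

4.01


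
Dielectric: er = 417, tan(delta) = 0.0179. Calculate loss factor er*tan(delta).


Loss = 417 * 0.0179 = 7.464

7.464


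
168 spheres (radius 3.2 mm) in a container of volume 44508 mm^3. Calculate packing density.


V_sphere = 4/3*pi*3.2^3 = 137.2583 mm^3
Total V = 168*137.2583 = 23059.3944 mm^3
PD = 23059.3944 / 44508 = 0.518

0.518


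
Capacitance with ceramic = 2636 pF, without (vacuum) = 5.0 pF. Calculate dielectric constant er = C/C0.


er = 2636 / 5.0 = 527.2

527.2


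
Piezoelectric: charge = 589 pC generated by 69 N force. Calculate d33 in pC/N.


d33 = 589 / 69 = 8.5 pC/N

8.5


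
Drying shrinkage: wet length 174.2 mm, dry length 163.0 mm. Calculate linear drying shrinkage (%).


DS = (174.2 - 163.0) / 174.2 * 100 = 6.43%

6.43


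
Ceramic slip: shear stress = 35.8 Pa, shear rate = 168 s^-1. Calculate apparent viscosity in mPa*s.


eta = tau/gamma * 1000 = 35.8/168 * 1000 = 213.1 mPa*s

213.1


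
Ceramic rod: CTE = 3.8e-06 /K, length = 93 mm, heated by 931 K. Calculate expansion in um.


dL = 3.8e-06 * 93 * 931 * 1000 = 329.015 um

329.015


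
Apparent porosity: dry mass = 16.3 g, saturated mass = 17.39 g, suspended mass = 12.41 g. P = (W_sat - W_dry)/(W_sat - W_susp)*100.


P = (17.39 - 16.3) / (17.39 - 12.41) * 100 = 1.09 / 4.98 * 100 = 21.9%

21.9


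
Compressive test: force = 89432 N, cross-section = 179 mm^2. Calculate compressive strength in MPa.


CS = 89432 / 179 = 499.6 MPa

499.6


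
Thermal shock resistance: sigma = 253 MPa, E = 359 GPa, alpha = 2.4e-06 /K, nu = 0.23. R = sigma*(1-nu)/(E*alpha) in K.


R = 253*(1-0.23)/(359*1000*2.4e-06) = 226 K

226


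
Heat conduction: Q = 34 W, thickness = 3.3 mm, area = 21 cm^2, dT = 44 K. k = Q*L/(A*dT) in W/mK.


k = 34*3.3/1000/(21/10000*44) = 1.21 W/mK

1.21


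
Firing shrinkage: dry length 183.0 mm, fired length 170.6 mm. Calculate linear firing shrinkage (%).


FS = (183.0 - 170.6) / 183.0 * 100 = 6.78%

6.78


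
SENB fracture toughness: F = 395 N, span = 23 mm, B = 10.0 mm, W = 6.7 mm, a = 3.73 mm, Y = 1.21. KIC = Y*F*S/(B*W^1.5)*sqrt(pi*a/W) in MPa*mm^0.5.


KIC = 1.21*395*23/(10.0*6.7^1.5)*sqrt(pi*3.73/6.7) = 83.83

83.83


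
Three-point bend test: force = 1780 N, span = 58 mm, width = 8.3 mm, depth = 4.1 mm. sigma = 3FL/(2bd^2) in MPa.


sigma = 3*1780*58/(2*8.3*4.1^2) = 1109.9 MPa

1109.9


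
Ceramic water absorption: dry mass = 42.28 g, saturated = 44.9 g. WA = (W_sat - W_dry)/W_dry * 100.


WA = (44.9 - 42.28) / 42.28 * 100 = 6.2%

6.2


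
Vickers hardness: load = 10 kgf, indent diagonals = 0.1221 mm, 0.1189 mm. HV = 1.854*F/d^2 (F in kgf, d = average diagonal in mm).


d_avg = (0.1221+0.1189)/2 = 0.1205 mm
HV = 1.854*10/0.1205^2 = 1277

1277


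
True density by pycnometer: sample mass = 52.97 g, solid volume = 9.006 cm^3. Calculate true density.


TD = 52.97 / 9.006 = 5.882 g/cm^3

5.882


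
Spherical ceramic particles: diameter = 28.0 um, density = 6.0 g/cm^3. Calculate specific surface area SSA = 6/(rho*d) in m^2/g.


SSA = 6 / (6.0 * 28.0) = 0.036 m^2/g

0.036


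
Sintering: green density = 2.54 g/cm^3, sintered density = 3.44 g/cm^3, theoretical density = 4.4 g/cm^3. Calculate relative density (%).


Relative = 3.44 / 4.4 * 100 = 78.2%

78.2


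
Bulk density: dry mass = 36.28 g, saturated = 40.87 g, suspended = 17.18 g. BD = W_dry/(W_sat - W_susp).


BD = 36.28 / (40.87 - 17.18) = 36.28 / 23.69 = 1.531 g/cm^3

1.531


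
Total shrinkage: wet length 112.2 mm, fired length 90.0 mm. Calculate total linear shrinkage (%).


TS = (112.2 - 90.0) / 112.2 * 100 = 19.79%

19.79


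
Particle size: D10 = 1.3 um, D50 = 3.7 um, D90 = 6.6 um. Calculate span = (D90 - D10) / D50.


Span = (6.6 - 1.3) / 3.7 = 5.3 / 3.7 = 1.432

1.432


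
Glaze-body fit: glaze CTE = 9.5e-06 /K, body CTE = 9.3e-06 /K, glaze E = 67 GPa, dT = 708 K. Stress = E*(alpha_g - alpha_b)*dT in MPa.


Stress = 67*1000*(9.5e-06 - 9.3e-06)*708 = 9.5 MPa

9.5


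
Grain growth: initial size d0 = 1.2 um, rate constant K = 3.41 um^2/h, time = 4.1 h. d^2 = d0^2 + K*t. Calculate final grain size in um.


d^2 = 1.2^2 + 3.41*4.1 = 15.421
d = sqrt(15.421) = 3.93 um

3.93


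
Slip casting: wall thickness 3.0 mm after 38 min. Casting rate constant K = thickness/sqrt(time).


K = 3.0 / sqrt(38) = 3.0 / 6.1644 = 0.487 mm/min^0.5

0.487


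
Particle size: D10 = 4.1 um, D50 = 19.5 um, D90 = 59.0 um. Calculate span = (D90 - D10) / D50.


Span = (59.0 - 4.1) / 19.5 = 54.9 / 19.5 = 2.815

2.815


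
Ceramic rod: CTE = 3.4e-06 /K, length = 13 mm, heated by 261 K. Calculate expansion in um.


dL = 3.4e-06 * 13 * 261 * 1000 = 11.536 um

11.536


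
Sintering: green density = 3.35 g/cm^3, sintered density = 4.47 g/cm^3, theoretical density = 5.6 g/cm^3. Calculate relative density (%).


Relative = 4.47 / 5.6 * 100 = 79.8%

79.8


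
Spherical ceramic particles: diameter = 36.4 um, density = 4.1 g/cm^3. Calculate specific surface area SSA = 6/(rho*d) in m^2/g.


SSA = 6 / (4.1 * 36.4) = 0.04 m^2/g

0.04


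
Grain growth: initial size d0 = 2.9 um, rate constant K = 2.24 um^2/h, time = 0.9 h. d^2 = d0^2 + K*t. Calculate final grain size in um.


d^2 = 2.9^2 + 2.24*0.9 = 10.426
d = sqrt(10.426) = 3.23 um

3.23


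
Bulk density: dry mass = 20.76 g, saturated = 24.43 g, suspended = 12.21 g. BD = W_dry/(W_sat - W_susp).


BD = 20.76 / (24.43 - 12.21) = 20.76 / 12.22 = 1.699 g/cm^3

1.699


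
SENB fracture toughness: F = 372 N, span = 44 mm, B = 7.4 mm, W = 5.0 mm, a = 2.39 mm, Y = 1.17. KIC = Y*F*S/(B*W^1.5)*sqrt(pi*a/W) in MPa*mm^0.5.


KIC = 1.17*372*44/(7.4*5.0^1.5)*sqrt(pi*2.39/5.0) = 283.65

283.65


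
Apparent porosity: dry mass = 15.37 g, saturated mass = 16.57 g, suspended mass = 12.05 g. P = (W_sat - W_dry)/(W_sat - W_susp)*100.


P = (16.57 - 15.37) / (16.57 - 12.05) * 100 = 1.2 / 4.52 * 100 = 26.5%

26.5


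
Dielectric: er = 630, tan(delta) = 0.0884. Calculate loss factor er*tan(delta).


Loss = 630 * 0.0884 = 55.692

55.692


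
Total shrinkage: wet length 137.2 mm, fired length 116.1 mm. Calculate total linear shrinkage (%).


TS = (137.2 - 116.1) / 137.2 * 100 = 15.38%

15.38


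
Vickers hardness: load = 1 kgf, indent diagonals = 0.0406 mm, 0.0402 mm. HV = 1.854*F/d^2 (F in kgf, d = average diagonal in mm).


d_avg = (0.0406+0.0402)/2 = 0.0404 mm
HV = 1.854*1/0.0404^2 = 1136

1136


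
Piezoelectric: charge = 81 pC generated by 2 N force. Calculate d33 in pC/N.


d33 = 81 / 2 = 40.5 pC/N

40.5


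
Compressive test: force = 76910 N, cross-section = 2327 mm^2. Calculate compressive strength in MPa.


CS = 76910 / 2327 = 33.1 MPa

33.1


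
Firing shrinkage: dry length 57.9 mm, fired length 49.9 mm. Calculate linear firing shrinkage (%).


FS = (57.9 - 49.9) / 57.9 * 100 = 13.82%

13.82


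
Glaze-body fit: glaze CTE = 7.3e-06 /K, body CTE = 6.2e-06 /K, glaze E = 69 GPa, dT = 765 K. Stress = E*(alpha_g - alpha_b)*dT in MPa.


Stress = 69*1000*(7.3e-06 - 6.2e-06)*765 = 58.1 MPa

58.1


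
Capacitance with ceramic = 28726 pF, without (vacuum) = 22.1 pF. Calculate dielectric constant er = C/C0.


er = 28726 / 22.1 = 1299.82

1299.82


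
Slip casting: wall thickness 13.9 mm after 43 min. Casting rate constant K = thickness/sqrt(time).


K = 13.9 / sqrt(43) = 13.9 / 6.5574 = 2.12 mm/min^0.5

2.12


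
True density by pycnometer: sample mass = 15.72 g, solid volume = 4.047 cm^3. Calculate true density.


TD = 15.72 / 4.047 = 3.884 g/cm^3

3.884


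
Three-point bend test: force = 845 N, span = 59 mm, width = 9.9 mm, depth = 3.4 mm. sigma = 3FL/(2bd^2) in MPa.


sigma = 3*845*59/(2*9.9*3.4^2) = 653.4 MPa

653.4


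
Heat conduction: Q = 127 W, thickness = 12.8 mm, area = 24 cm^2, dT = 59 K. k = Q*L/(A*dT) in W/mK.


k = 127*12.8/1000/(24/10000*59) = 11.48 W/mK

11.48


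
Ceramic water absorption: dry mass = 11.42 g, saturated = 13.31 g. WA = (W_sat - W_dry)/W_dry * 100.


WA = (13.31 - 11.42) / 11.42 * 100 = 16.55%

16.55


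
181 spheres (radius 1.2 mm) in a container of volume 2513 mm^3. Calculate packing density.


V_sphere = 4/3*pi*1.2^3 = 7.2382 mm^3
Total V = 181*7.2382 = 1310.1142 mm^3
PD = 1310.1142 / 2513 = 0.521

0.521


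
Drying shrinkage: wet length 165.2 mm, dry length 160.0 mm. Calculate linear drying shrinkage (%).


DS = (165.2 - 160.0) / 165.2 * 100 = 3.15%

3.15


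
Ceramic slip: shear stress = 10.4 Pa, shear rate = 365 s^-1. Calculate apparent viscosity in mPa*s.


eta = tau/gamma * 1000 = 10.4/365 * 1000 = 28.5 mPa*s

28.5


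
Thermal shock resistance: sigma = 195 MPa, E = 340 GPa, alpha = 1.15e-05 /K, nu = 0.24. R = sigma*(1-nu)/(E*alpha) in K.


R = 195*(1-0.24)/(340*1000*1.15e-05) = 38 K

38


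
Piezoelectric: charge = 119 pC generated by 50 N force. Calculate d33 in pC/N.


d33 = 119 / 50 = 2.4 pC/N

2.4


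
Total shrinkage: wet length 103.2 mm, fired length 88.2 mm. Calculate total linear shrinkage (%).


TS = (103.2 - 88.2) / 103.2 * 100 = 14.53%

14.53


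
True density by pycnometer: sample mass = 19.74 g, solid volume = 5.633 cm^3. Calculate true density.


TD = 19.74 / 5.633 = 3.504 g/cm^3

3.504


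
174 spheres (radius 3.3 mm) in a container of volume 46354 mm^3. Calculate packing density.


V_sphere = 4/3*pi*3.3^3 = 150.5326 mm^3
Total V = 174*150.5326 = 26192.6724 mm^3
PD = 26192.6724 / 46354 = 0.565

0.565


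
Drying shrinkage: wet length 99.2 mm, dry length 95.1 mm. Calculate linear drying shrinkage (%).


DS = (99.2 - 95.1) / 99.2 * 100 = 4.13%

4.13


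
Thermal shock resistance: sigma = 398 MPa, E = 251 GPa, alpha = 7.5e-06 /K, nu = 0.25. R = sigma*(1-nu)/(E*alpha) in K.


R = 398*(1-0.25)/(251*1000*7.5e-06) = 159 K

159


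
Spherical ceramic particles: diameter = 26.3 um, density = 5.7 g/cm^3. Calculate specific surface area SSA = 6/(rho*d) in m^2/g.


SSA = 6 / (5.7 * 26.3) = 0.04 m^2/g

0.04


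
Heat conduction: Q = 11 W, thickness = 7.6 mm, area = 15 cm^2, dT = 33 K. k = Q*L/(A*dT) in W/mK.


k = 11*7.6/1000/(15/10000*33) = 1.69 W/mK

1.69


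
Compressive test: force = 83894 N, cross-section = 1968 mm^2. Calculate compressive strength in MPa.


CS = 83894 / 1968 = 42.6 MPa

42.6


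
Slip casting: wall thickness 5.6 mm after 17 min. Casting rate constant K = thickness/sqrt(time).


K = 5.6 / sqrt(17) = 5.6 / 4.1231 = 1.358 mm/min^0.5

1.358


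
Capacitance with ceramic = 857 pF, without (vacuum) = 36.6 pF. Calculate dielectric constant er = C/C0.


er = 857 / 36.6 = 23.42

23.42


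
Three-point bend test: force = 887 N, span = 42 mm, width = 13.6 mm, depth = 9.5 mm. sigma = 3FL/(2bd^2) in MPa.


sigma = 3*887*42/(2*13.6*9.5^2) = 45.5 MPa

45.5


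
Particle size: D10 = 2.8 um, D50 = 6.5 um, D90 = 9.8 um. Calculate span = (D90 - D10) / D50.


Span = (9.8 - 2.8) / 6.5 = 7.0 / 6.5 = 1.077

1.077


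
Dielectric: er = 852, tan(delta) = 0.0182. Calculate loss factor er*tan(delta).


Loss = 852 * 0.0182 = 15.506

15.506


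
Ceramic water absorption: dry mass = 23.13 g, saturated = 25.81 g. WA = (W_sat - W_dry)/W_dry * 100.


WA = (25.81 - 23.13) / 23.13 * 100 = 11.59%

11.59


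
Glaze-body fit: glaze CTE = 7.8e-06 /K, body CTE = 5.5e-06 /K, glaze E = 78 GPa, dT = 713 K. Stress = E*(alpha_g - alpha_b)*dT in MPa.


Stress = 78*1000*(7.8e-06 - 5.5e-06)*713 = 127.9 MPa

127.9


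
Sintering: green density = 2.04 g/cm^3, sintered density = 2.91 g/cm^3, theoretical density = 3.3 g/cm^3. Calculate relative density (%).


Relative = 2.91 / 3.3 * 100 = 88.2%

88.2


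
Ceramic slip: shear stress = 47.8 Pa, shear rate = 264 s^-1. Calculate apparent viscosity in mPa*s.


eta = tau/gamma * 1000 = 47.8/264 * 1000 = 181.1 mPa*s

181.1


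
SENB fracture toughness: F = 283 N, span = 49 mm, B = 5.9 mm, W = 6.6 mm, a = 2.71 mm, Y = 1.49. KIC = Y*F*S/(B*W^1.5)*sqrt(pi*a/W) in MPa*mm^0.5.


KIC = 1.49*283*49/(5.9*6.6^1.5)*sqrt(pi*2.71/6.6) = 234.58

234.58


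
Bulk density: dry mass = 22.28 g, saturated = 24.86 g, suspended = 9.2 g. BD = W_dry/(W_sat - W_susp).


BD = 22.28 / (24.86 - 9.2) = 22.28 / 15.66 = 1.423 g/cm^3

1.423


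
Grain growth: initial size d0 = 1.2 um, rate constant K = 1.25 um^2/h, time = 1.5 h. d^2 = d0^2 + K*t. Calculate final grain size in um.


d^2 = 1.2^2 + 1.25*1.5 = 3.315
d = sqrt(3.315) = 1.82 um

1.82


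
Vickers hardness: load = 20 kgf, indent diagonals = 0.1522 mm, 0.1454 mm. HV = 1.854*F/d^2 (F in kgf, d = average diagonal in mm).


d_avg = (0.1522+0.1454)/2 = 0.1488 mm
HV = 1.854*20/0.1488^2 = 1675

1675


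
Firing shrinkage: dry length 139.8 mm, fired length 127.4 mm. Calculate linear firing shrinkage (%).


FS = (139.8 - 127.4) / 139.8 * 100 = 8.87%

8.87
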